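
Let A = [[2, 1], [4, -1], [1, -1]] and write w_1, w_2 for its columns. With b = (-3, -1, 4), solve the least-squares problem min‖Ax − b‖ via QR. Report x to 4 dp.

e_1 = w_1/‖w_1‖ = (2, 4, 1)/4.5826 = (0.4364, 0.8729, 0.2182).
r_{12} = e_1·w_2 = -0.6547.
u_2 = w_2 + 0.6547·e_1 = (1.2857, -0.4286, -0.8571).
‖u_2‖ = 1.6036, so e_2 = (0.8018, -0.2673, -0.5345).
Qᵀb = (-1.3093, -4.2762).
Back-substitute: x_2 = -4.2762/1.6036 = -2.6667.
x_1 = (-1.3093 + 0.6547·(-2.6667))/4.5826 = -0.6667.

x = (-0.6667, -2.6667)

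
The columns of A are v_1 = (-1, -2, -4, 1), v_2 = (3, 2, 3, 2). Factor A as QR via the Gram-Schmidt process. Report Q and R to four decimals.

v_1 = (-1, -2, -4, 1); ‖v_1‖ = 4.6904, so q_1 = (-0.2132, -0.4264, -0.8528, 0.2132).
q_1·v_2 = (-0.2132)·3 + (-0.4264)·2 + (-0.8528)·3 + 0.2132·2 = -3.6244.
u_2 = v_2 + 3.6244·q_1 = (2.2273, 0.4545, -0.0909, 2.7727).
‖u_2‖ = 3.5866, so q_2 = (0.6210, 0.1267, -0.0253, 0.7731).

Q = [[-0.2132, 0.6210], [-0.4264, 0.1267], [-0.8528, -0.0253], [0.2132, 0.7731]], R = [[4.6904, -3.6244], [0.0000, 3.5866]]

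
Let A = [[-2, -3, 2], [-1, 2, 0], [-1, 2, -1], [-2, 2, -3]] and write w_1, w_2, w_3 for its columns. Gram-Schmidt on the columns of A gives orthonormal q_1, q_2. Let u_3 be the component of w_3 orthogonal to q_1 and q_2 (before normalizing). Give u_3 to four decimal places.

q_1 = w_1/‖w_1‖ = (-2, -1, -1, -2)/3.1623 = (-0.6325, -0.3162, -0.3162, -0.6325).
r_{12} = q_1·w_2 = -0.6325.
u_2 = w_2 + 0.6325·q_1 = (-3.4000, 1.8000, 1.8000, 1.6000).
‖u_2‖ = 4.5387, so q_2 = (-0.7491, 0.3966, 0.3966, 0.3525).
r_{13} = q_1·w_3 = 0.9487; r_{23} = q_2·w_3 = -2.9524.
u_3 = w_3 − 0.9487·q_1 + 2.9524·q_2 = (0.3883, 1.4709, 0.4709, -1.3592).

u_3 = (0.3883, 1.4709, 0.4709, -1.3592)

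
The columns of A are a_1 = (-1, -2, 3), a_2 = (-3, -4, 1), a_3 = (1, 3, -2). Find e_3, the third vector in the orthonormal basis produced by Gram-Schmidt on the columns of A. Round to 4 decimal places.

e_3 = (-0.7715, 0.6172, 0.1543)

e_1 = a_1/‖a_1‖ = (-1, -2, 3)/3.7417 = (-0.2673, -0.5345, 0.8018).
r_{12} = e_1·a_2 = 3.7417.
u_2 = a_2 − 3.7417·e_1 = (-2.0000, -2.0000, -2.0000).
‖u_2‖ = 3.4641, so e_2 = (-0.5774, -0.5774, -0.5774).
r_{13} = e_1·a_3 = -3.4744; r_{23} = e_2·a_3 = -1.1547.
u_3 = a_3 + 3.4744·e_1 + 1.1547·e_2 = (-0.5952, 0.4762, 0.1190).
‖u_3‖ = 0.7715, so e_3 = (-0.7715, 0.6172, 0.1543).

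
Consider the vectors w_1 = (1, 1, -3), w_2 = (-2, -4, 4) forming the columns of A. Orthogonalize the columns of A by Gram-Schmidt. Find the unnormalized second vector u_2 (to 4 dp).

w_1 = (1, 1, -3); ‖w_1‖ = 3.3166, so e_1 = (0.3015, 0.3015, -0.9045).
e_1·w_2 = 0.3015·(-2) + 0.3015·(-4) + (-0.9045)·4 = -5.4272.
u_2 = w_2 + 5.4272·e_1 = (-0.3636, -2.3636, -0.9091).

u_2 = (-0.3636, -2.3636, -0.9091)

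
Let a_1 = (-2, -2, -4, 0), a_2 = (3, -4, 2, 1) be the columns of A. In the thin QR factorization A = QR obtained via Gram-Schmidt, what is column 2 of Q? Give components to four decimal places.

q_1 = a_1/‖a_1‖ = (-2, -2, -4, 0)/4.8990 = (-0.4082, -0.4082, -0.8165, 0.0000).
r_{12} = q_1·a_2 = -1.2247.
u_2 = a_2 + 1.2247·q_1 = (2.5000, -4.5000, 1.0000, 1.0000).
‖u_2‖ = 5.3385, so q_2 = (0.4683, -0.8429, 0.1873, 0.1873).

q_2 = (0.4683, -0.8429, 0.1873, 0.1873)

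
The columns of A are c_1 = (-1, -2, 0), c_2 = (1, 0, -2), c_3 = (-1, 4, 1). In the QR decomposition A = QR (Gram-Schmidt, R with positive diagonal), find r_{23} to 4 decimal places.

r_{23} = -2.0083

c_1 = (-1, -2, 0); ‖c_1‖ = 2.2361, so q_1 = (-0.4472, -0.8944, 0.0000).
q_1·c_2 = (-0.4472)·1 + (-0.8944)·0 + 0.0000·(-2) = -0.4472.
u_2 = c_2 + 0.4472·q_1 = (0.8000, -0.4000, -2.0000).
‖u_2‖ = 2.1909, so q_2 = (0.3651, -0.1826, -0.9129).
r_{23} = q_2·c_3 = -2.0083.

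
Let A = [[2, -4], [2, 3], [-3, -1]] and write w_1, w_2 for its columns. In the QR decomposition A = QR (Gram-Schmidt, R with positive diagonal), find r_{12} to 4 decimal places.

q_1 = w_1/‖w_1‖ = (2, 2, -3)/4.1231 = (0.4851, 0.4851, -0.7276).
r_{12} = q_1·w_2 = 0.2425.

r_{12} = 0.2425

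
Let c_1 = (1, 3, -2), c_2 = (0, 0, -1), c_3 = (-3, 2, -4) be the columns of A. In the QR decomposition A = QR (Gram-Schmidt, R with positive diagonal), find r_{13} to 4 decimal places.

c_1 = (1, 3, -2); ‖c_1‖ = 3.7417, so e_1 = (0.2673, 0.8018, -0.5345).
r_{13} = e_1·c_3 = 2.9399.

r_{13} = 2.9399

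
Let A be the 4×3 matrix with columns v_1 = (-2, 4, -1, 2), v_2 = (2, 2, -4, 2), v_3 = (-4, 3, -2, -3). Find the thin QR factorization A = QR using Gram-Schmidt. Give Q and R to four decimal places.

q_1 = v_1/‖v_1‖ = (-2, 4, -1, 2)/5.0000 = (-0.4000, 0.8000, -0.2000, 0.4000).
r_{12} = q_1·v_2 = 2.4000.
u_2 = v_2 − 2.4000·q_1 = (2.9600, 0.0800, -3.5200, 1.0400).
‖u_2‖ = 4.7159, so q_2 = (0.6277, 0.0170, -0.7464, 0.2205).
r_{13} = q_1·v_3 = 3.2000; r_{23} = q_2·v_3 = -1.6285.
u_3 = v_3 − 3.2000·q_1 + 1.6285·q_2 = (-1.6978, 0.4676, -2.5755, -3.9209).
‖u_3‖ = 5.0108, so q_3 = (-0.3388, 0.0933, -0.5140, -0.7825).

Q = [[-0.4000, 0.6277, -0.3388], [0.8000, 0.0170, 0.0933], [-0.2000, -0.7464, -0.5140], [0.4000, 0.2205, -0.7825]], R = [[5.0000, 2.4000, 3.2000], [0.0000, 4.7159, -1.6285], [0.0000, 0.0000, 5.0108]]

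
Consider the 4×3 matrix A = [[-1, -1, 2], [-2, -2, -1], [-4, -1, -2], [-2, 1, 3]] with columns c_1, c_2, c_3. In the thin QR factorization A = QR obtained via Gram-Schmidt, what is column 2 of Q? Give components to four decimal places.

q_2 = (-0.3207, -0.6414, 0.0535, 0.6949)

c_1 = (-1, -2, -4, -2); ‖c_1‖ = 5.0000, so q_1 = (-0.2000, -0.4000, -0.8000, -0.4000).
q_1·c_2 = (-0.2000)·(-1) + (-0.4000)·(-2) + (-0.8000)·(-1) + (-0.4000)·1 = 1.4000.
u_2 = c_2 − 1.4000·q_1 = (-0.7200, -1.4400, 0.1200, 1.5600).
‖u_2‖ = 2.2450, so q_2 = (-0.3207, -0.6414, 0.0535, 0.6949).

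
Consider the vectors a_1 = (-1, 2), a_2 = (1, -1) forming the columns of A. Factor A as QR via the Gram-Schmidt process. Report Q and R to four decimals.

Q = [[-0.4472, 0.8944], [0.8944, 0.4472]], R = [[2.2361, -1.3416], [0.0000, 0.4472]]

a_1 = (-1, 2); ‖a_1‖ = 2.2361, so e_1 = (-0.4472, 0.8944).
e_1·a_2 = (-0.4472)·1 + 0.8944·(-1) = -1.3416.
u_2 = a_2 + 1.3416·e_1 = (0.4000, 0.2000).
‖u_2‖ = 0.4472, so e_2 = (0.8944, 0.4472).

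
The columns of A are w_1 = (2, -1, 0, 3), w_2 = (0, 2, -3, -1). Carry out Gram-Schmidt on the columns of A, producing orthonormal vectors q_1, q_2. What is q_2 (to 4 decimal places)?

w_1 = (2, -1, 0, 3); ‖w_1‖ = 3.7417, so q_1 = (0.5345, -0.2673, 0.0000, 0.8018).
q_1·w_2 = 0.5345·0 + (-0.2673)·2 + 0.0000·(-3) + 0.8018·(-1) = -1.3363.
u_2 = w_2 + 1.3363·q_1 = (0.7143, 1.6429, -3.0000, 0.0714).
‖u_2‖ = 3.4949, so q_2 = (0.2044, 0.4701, -0.8584, 0.0204).

q_2 = (0.2044, 0.4701, -0.8584, 0.0204)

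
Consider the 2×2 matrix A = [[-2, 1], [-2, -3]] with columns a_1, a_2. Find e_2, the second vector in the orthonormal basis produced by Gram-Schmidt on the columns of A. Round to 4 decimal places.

e_2 = (0.7071, -0.7071)

e_1 = a_1/‖a_1‖ = (-2, -2)/2.8284 = (-0.7071, -0.7071).
r_{12} = e_1·a_2 = 1.4142.
u_2 = a_2 − 1.4142·e_1 = (2.0000, -2.0000).
‖u_2‖ = 2.8284, so e_2 = (0.7071, -0.7071).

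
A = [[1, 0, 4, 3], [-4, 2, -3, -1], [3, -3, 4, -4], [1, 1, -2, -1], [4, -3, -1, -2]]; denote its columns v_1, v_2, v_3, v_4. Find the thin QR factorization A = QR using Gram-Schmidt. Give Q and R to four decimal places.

q_1 = v_1/‖v_1‖ = (1, -4, 3, 1, 4)/6.5574 = (0.1525, -0.6100, 0.4575, 0.1525, 0.6100).
r_{12} = q_1·v_2 = -4.2700.
u_2 = v_2 + 4.2700·q_1 = (0.6512, -0.6047, -1.0465, 1.6512, -0.3953).
‖u_2‖ = 2.1834, so q_2 = (0.2982, -0.2769, -0.4793, 0.7562, -0.1811).
r_{13} = q_1·v_3 = 3.3550; r_{23} = q_2·v_3 = -1.2249.
u_3 = v_3 − 3.3550·q_1 + 1.2249·q_2 = (3.8537, -1.2927, 1.8780, -1.5854, -3.2683).
‖u_3‖ = 5.7658, so q_3 = (0.6684, -0.2242, 0.3257, -0.2750, -0.5668).
r_{14} = q_1·v_4 = -2.1350; r_{24} = q_2·v_4 = 2.6947; r_{34} = q_3·v_4 = 2.3351.
u_4 = v_4 + 2.1350·q_1 − 2.6947·q_2 − 2.3351·q_3 = (0.9613, -1.0326, -2.4923, -2.0701, 1.1139).
‖u_4‖ = 3.7051, so q_4 = (0.2594, -0.2787, -0.6727, -0.5587, 0.3006).

Q = [[0.1525, 0.2982, 0.6684, 0.2594], [-0.6100, -0.2769, -0.2242, -0.2787], [0.4575, -0.4793, 0.3257, -0.6727], [0.1525, 0.7562, -0.2750, -0.5587], [0.6100, -0.1811, -0.5668, 0.3006]], R = [[6.5574, -4.2700, 3.3550, -2.1350], [0.0000, 2.1834, -1.2249, 2.6947], [0.0000, 0.0000, 5.7658, 2.3351], [0.0000, 0.0000, 0.0000, 3.7051]]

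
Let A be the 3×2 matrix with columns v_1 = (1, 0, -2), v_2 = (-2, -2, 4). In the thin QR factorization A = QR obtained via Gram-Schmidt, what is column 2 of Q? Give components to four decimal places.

q_1 = v_1/‖v_1‖ = (1, 0, -2)/2.2361 = (0.4472, 0.0000, -0.8944).
r_{12} = q_1·v_2 = -4.4721.
u_2 = v_2 + 4.4721·q_1 = (0.0000, -2.0000, 0.0000).
‖u_2‖ = 2.0000, so q_2 = (0.0000, -1.0000, 0.0000).

q_2 = (0.0000, -1.0000, 0.0000)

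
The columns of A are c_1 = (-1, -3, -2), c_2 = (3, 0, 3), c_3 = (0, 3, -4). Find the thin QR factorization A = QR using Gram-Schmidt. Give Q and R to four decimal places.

Q = [[-0.2673, 0.6745, 0.6882], [-0.8018, -0.5518, 0.2294], [-0.5345, 0.4905, -0.6882]], R = [[3.7417, -2.4054, -0.2673], [0.0000, 3.4949, -3.6175], [0.0000, 0.0000, 3.4412]]

q_1 = c_1/‖c_1‖ = (-1, -3, -2)/3.7417 = (-0.2673, -0.8018, -0.5345).
r_{12} = q_1·c_2 = -2.4054.
u_2 = c_2 + 2.4054·q_1 = (2.3571, -1.9286, 1.7143).
‖u_2‖ = 3.4949, so q_2 = (0.6745, -0.5518, 0.4905).
r_{13} = q_1·c_3 = -0.2673; r_{23} = q_2·c_3 = -3.6175.
u_3 = c_3 + 0.2673·q_1 + 3.6175·q_2 = (2.3684, 0.7895, -2.3684).
‖u_3‖ = 3.4412, so q_3 = (0.6882, 0.2294, -0.6882).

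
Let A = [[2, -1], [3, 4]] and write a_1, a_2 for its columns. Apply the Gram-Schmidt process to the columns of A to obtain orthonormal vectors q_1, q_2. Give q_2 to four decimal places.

q_2 = (-0.8321, 0.5547)

a_1 = (2, 3); ‖a_1‖ = 3.6056, so q_1 = (0.5547, 0.8321).
q_1·a_2 = 0.5547·(-1) + 0.8321·4 = 2.7735.
u_2 = a_2 − 2.7735·q_1 = (-2.5385, 1.6923).
‖u_2‖ = 3.0509, so q_2 = (-0.8321, 0.5547).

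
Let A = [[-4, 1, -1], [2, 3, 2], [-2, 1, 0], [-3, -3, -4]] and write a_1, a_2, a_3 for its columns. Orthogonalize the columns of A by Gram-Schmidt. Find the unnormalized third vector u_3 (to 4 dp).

a_1 = (-4, 2, -2, -3); ‖a_1‖ = 5.7446, so q_1 = (-0.6963, 0.3482, -0.3482, -0.5222).
q_1·a_2 = (-0.6963)·1 + 0.3482·3 + (-0.3482)·1 + (-0.5222)·(-3) = 1.5667.
u_2 = a_2 − 1.5667·q_1 = (2.0909, 2.4545, 1.5455, -2.1818).
‖u_2‖ = 4.1887, so q_2 = (0.4992, 0.5860, 0.3690, -0.5209).
q_1·a_3 = (-0.6963)·(-1) + 0.3482·2 + (-0.3482)·0 + (-0.5222)·(-4) = 3.4816; q_2·a_3 = 0.4992·(-1) + 0.5860·2 + 0.3690·0 + (-0.5209)·(-4) = 2.7563.
u_3 = a_3 − 3.4816·q_1 − 2.7563·q_2 = (0.0484, -0.8273, 0.1952, -0.7461).

u_3 = (0.0484, -0.8273, 0.1952, -0.7461)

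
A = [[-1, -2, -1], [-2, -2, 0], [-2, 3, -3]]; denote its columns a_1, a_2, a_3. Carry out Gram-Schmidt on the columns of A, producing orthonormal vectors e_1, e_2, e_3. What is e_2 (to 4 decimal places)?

a_1 = (-1, -2, -2); ‖a_1‖ = 3.0000, so e_1 = (-0.3333, -0.6667, -0.6667).
e_1·a_2 = (-0.3333)·(-2) + (-0.6667)·(-2) + (-0.6667)·3 = 0.0000.
u_2 = a_2 − 0.0000·e_1 = (-2.0000, -2.0000, 3.0000).
‖u_2‖ = 4.1231, so e_2 = (-0.4851, -0.4851, 0.7276).

e_2 = (-0.4851, -0.4851, 0.7276)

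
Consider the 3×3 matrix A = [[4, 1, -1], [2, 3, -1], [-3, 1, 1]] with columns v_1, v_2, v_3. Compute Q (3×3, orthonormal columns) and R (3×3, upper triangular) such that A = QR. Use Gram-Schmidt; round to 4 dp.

Q = [[0.7428, 0.0113, 0.6694], [0.3714, 0.8250, -0.4260], [-0.5571, 0.5651, 0.6086]], R = [[5.3852, 1.2999, -1.6713], [0.0000, 3.0513, -0.2712], [0.0000, 0.0000, 0.3651]]

v_1 = (4, 2, -3); ‖v_1‖ = 5.3852, so q_1 = (0.7428, 0.3714, -0.5571).
q_1·v_2 = 0.7428·1 + 0.3714·3 + (-0.5571)·1 = 1.2999.
u_2 = v_2 − 1.2999·q_1 = (0.0345, 2.5172, 1.7241).
‖u_2‖ = 3.0513, so q_2 = (0.0113, 0.8250, 0.5651).
q_1·v_3 = 0.7428·(-1) + 0.3714·(-1) + (-0.5571)·1 = -1.6713; q_2·v_3 = 0.0113·(-1) + 0.8250·(-1) + 0.5651·1 = -0.2712.
u_3 = v_3 + 1.6713·q_1 + 0.2712·q_2 = (0.2444, -0.1556, 0.2222).
‖u_3‖ = 0.3651, so q_3 = (0.6694, -0.4260, 0.6086).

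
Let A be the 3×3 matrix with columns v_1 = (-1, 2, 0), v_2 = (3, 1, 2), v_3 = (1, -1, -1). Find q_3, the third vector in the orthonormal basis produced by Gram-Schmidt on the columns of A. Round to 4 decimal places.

q_3 = (0.4815, 0.2408, -0.8427)

q_1 = v_1/‖v_1‖ = (-1, 2, 0)/2.2361 = (-0.4472, 0.8944, 0.0000).
r_{12} = q_1·v_2 = -0.4472.
u_2 = v_2 + 0.4472·q_1 = (2.8000, 1.4000, 2.0000).
‖u_2‖ = 3.7148, so q_2 = (0.7537, 0.3769, 0.5384).
r_{13} = q_1·v_3 = -1.3416; r_{23} = q_2·v_3 = -0.1615.
u_3 = v_3 + 1.3416·q_1 + 0.1615·q_2 = (0.5217, 0.2609, -0.9130).
‖u_3‖ = 1.0835, so q_3 = (0.4815, 0.2408, -0.8427).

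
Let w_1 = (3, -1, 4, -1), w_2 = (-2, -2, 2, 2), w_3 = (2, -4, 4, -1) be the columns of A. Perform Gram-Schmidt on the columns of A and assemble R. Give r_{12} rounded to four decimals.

r_{12} = 0.3849

q_1 = w_1/‖w_1‖ = (3, -1, 4, -1)/5.1962 = (0.5774, -0.1925, 0.7698, -0.1925).
r_{12} = q_1·w_2 = 0.3849.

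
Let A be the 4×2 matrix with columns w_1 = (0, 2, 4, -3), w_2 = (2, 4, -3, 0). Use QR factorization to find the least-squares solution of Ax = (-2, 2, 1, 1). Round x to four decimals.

x = (0.1806, 0.0594)

q_1 = w_1/‖w_1‖ = (0, 2, 4, -3)/5.3852 = (0.0000, 0.3714, 0.7428, -0.5571).
r_{12} = q_1·w_2 = -0.7428.
u_2 = w_2 + 0.7428·q_1 = (2.0000, 4.2759, -2.4483, -0.4138).
‖u_2‖ = 5.3337, so q_2 = (0.3750, 0.8017, -0.4590, -0.0776).
Qᵀb = (0.9285, 0.3168).
Back-substitute: x_2 = 0.3168/5.3337 = 0.0594.
x_1 = (0.9285 + 0.7428·0.0594)/5.3852 = 0.1806.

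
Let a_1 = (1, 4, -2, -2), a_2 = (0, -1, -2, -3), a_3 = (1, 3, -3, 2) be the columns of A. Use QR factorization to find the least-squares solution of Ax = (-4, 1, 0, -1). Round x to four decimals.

x = (0.2855, -0.0487, -0.3230)

a_1 = (1, 4, -2, -2); ‖a_1‖ = 5.0000, so q_1 = (0.2000, 0.8000, -0.4000, -0.4000).
q_1·a_2 = 0.2000·0 + 0.8000·(-1) + (-0.4000)·(-2) + (-0.4000)·(-3) = 1.2000.
u_2 = a_2 − 1.2000·q_1 = (-0.2400, -1.9600, -1.5200, -2.5200).
‖u_2‖ = 3.5440, so q_2 = (-0.0677, -0.5530, -0.4289, -0.7111).
q_1·a_3 = 0.2000·1 + 0.8000·3 + (-0.4000)·(-3) + (-0.4000)·2 = 3.0000; q_2·a_3 = (-0.0677)·1 + (-0.5530)·3 + (-0.4289)·(-3) + (-0.7111)·2 = -1.8623.
u_3 = a_3 − 3.0000·q_1 + 1.8623·q_2 = (0.2739, -0.4299, -2.5987, 1.8758).
‖u_3‖ = 3.2453, so q_3 = (0.0844, -0.1325, -0.8008, 0.5780).
Qᵀb = (0.4000, 0.4289, -1.0481).
Back-substitute: x_3 = -1.0481/3.2453 = -0.3230.
x_2 = (0.4289 + 1.8623·(-0.3230))/3.5440 = -0.0487.
x_1 = (0.4000 − 1.2000·(-0.0487) − 3.0000·(-0.3230))/5.0000 = 0.2855.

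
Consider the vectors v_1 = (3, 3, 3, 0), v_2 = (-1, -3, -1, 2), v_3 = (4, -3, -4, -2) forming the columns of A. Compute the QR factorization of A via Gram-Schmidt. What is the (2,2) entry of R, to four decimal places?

r_{22} = 2.5820

e_1 = v_1/‖v_1‖ = (3, 3, 3, 0)/5.1962 = (0.5774, 0.5774, 0.5774, 0.0000).
r_{12} = e_1·v_2 = -2.8868.
u_2 = v_2 + 2.8868·e_1 = (0.6667, -1.3333, 0.6667, 2.0000).
r_{22} = ‖u_2‖ = 2.5820.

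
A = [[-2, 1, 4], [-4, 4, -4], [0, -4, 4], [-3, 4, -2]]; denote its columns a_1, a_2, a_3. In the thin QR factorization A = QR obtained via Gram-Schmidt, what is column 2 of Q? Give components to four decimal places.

e_2 = (-0.2522, -0.0325, -0.9437, 0.2115)

a_1 = (-2, -4, 0, -3); ‖a_1‖ = 5.3852, so e_1 = (-0.3714, -0.7428, 0.0000, -0.5571).
e_1·a_2 = (-0.3714)·1 + (-0.7428)·4 + 0.0000·(-4) + (-0.5571)·4 = -5.5709.
u_2 = a_2 + 5.5709·e_1 = (-1.0690, -0.1379, -4.0000, 0.8966).
‖u_2‖ = 4.2386, so e_2 = (-0.2522, -0.0325, -0.9437, 0.2115).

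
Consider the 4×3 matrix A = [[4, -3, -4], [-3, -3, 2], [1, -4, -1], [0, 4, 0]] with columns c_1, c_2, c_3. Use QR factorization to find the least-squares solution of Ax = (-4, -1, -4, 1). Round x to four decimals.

x = (0.8730, 0.5079, 1.5714)

e_1 = c_1/‖c_1‖ = (4, -3, 1, 0)/5.0990 = (0.7845, -0.5883, 0.1961, 0.0000).
r_{12} = e_1·c_2 = -1.3728.
u_2 = c_2 + 1.3728·e_1 = (-1.9231, -3.8077, -3.7308, 4.0000).
‖u_2‖ = 6.9365, so e_2 = (-0.2772, -0.5489, -0.5378, 0.5767).
r_{13} = e_1·c_3 = -4.5107; r_{23} = e_2·c_3 = 0.5489.
u_3 = c_3 + 4.5107·e_1 − 0.5489·e_2 = (-0.3094, -0.3525, 0.1799, -0.3165).
‖u_3‖ = 0.5937, so e_3 = (-0.5210, -0.5937, 0.3029, -0.5331).
Qᵀb = (-3.3340, 4.3859, 0.9330).
Back-substitute: x_3 = 0.9330/0.5937 = 1.5714.
x_2 = (4.3859 − 0.5489·1.5714)/6.9365 = 0.5079.
x_1 = (-3.3340 + 1.3728·0.5079 + 4.5107·1.5714)/5.0990 = 0.8730.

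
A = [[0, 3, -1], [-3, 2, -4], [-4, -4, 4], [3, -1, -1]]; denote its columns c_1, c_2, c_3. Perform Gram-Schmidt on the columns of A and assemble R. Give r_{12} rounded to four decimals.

c_1 = (0, -3, -4, 3); ‖c_1‖ = 5.8310, so e_1 = (0.0000, -0.5145, -0.6860, 0.5145).
r_{12} = e_1·c_2 = 1.2005.

r_{12} = 1.2005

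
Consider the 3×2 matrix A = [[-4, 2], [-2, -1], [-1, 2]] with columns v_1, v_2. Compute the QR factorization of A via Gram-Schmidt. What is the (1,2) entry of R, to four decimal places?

r_{12} = -1.7457

e_1 = v_1/‖v_1‖ = (-4, -2, -1)/4.5826 = (-0.8729, -0.4364, -0.2182).
r_{12} = e_1·v_2 = -1.7457.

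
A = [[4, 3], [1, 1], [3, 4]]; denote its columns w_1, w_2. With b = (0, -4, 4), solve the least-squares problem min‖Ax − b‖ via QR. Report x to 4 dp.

x = (-1.8039, 2.1961)

q_1 = w_1/‖w_1‖ = (4, 1, 3)/5.0990 = (0.7845, 0.1961, 0.5883).
r_{12} = q_1·w_2 = 4.9029.
u_2 = w_2 − 4.9029·q_1 = (-0.8462, 0.0385, 1.1154).
‖u_2‖ = 1.4005, so q_2 = (-0.6042, 0.0275, 0.7964).
Qᵀb = (1.5689, 3.0757).
Back-substitute: x_2 = 3.0757/1.4005 = 2.1961.
x_1 = (1.5689 − 4.9029·2.1961)/5.0990 = -1.8039.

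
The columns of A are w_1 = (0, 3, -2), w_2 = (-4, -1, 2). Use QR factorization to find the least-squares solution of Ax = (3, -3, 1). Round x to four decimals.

x = (-1.2500, -0.7500)

w_1 = (0, 3, -2); ‖w_1‖ = 3.6056, so e_1 = (0.0000, 0.8321, -0.5547).
e_1·w_2 = 0.0000·(-4) + 0.8321·(-1) + (-0.5547)·2 = -1.9415.
u_2 = w_2 + 1.9415·e_1 = (-4.0000, 0.6154, 0.9231).
‖u_2‖ = 4.1510, so e_2 = (-0.9636, 0.1482, 0.2224).
Qᵀb = (-3.0509, -3.1132).
Back-substitute: x_2 = -3.1132/4.1510 = -0.7500.
x_1 = (-3.0509 + 1.9415·(-0.7500))/3.6056 = -1.2500.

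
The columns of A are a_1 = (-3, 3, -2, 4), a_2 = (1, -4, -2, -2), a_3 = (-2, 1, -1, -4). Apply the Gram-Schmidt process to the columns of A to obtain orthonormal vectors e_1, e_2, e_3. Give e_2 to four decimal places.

e_2 = (-0.1270, -0.6350, -0.7620, 0.0000)

a_1 = (-3, 3, -2, 4); ‖a_1‖ = 6.1644, so e_1 = (-0.4867, 0.4867, -0.3244, 0.6489).
e_1·a_2 = (-0.4867)·1 + 0.4867·(-4) + (-0.3244)·(-2) + 0.6489·(-2) = -3.0822.
u_2 = a_2 + 3.0822·e_1 = (-0.5000, -2.5000, -3.0000, 0.0000).
‖u_2‖ = 3.9370, so e_2 = (-0.1270, -0.6350, -0.7620, 0.0000).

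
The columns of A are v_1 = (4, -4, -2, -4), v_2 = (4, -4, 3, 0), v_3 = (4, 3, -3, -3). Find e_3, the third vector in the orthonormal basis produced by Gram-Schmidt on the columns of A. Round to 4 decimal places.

e_3 = (0.6964, 0.7164, 0.0266, -0.0333)

e_1 = v_1/‖v_1‖ = (4, -4, -2, -4)/7.2111 = (0.5547, -0.5547, -0.2774, -0.5547).
r_{12} = e_1·v_2 = 3.6056.
u_2 = v_2 − 3.6056·e_1 = (2.0000, -2.0000, 4.0000, 2.0000).
‖u_2‖ = 5.2915, so e_2 = (0.3780, -0.3780, 0.7559, 0.3780).
r_{13} = e_1·v_3 = 3.0509; r_{23} = e_2·v_3 = -3.0237.
u_3 = v_3 − 3.0509·e_1 + 3.0237·e_2 = (3.4505, 3.5495, 0.1319, -0.1648).
‖u_3‖ = 4.9547, so e_3 = (0.6964, 0.7164, 0.0266, -0.0333).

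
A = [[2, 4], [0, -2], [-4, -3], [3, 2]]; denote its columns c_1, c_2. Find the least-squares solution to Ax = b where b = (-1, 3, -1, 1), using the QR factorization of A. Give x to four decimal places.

c_1 = (2, 0, -4, 3); ‖c_1‖ = 5.3852, so q_1 = (0.3714, 0.0000, -0.7428, 0.5571).
q_1·c_2 = 0.3714·4 + 0.0000·(-2) + (-0.7428)·(-3) + 0.5571·2 = 4.8281.
u_2 = c_2 − 4.8281·q_1 = (2.2069, -2.0000, 0.5862, -0.6897).
‖u_2‖ = 3.1128, so q_2 = (0.7090, -0.6425, 0.1883, -0.2216).
Qᵀb = (0.9285, -3.0464).
Back-substitute: x_2 = -3.0464/3.1128 = -0.9786.
x_1 = (0.9285 − 4.8281·(-0.9786))/5.3852 = 1.0498.

x = (1.0498, -0.9786)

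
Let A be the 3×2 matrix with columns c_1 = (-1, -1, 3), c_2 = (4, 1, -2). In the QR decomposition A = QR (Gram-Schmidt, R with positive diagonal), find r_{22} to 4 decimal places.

r_{22} = 3.1623

c_1 = (-1, -1, 3); ‖c_1‖ = 3.3166, so e_1 = (-0.3015, -0.3015, 0.9045).
e_1·c_2 = (-0.3015)·4 + (-0.3015)·1 + 0.9045·(-2) = -3.3166.
u_2 = c_2 + 3.3166·e_1 = (3.0000, 0.0000, 1.0000).
r_{22} = ‖u_2‖ = 3.1623.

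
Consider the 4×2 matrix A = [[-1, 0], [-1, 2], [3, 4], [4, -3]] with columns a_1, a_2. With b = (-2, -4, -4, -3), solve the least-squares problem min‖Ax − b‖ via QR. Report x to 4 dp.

x = (-0.7086, -0.5661)

q_1 = a_1/‖a_1‖ = (-1, -1, 3, 4)/5.1962 = (-0.1925, -0.1925, 0.5774, 0.7698).
r_{12} = q_1·a_2 = -0.3849.
u_2 = a_2 + 0.3849·q_1 = (-0.0741, 1.9259, 4.2222, -2.7037).
‖u_2‖ = 5.3714, so q_2 = (-0.0138, 0.3586, 0.7861, -0.5034).
Qᵀb = (-3.4641, -3.0408).
Back-substitute: x_2 = -3.0408/5.3714 = -0.5661.
x_1 = (-3.4641 + 0.3849·(-0.5661))/5.1962 = -0.7086.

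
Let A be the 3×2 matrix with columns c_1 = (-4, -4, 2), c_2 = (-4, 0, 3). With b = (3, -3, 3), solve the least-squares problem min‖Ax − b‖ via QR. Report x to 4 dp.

c_1 = (-4, -4, 2); ‖c_1‖ = 6.0000, so q_1 = (-0.6667, -0.6667, 0.3333).
q_1·c_2 = (-0.6667)·(-4) + (-0.6667)·0 + 0.3333·3 = 3.6667.
u_2 = c_2 − 3.6667·q_1 = (-1.5556, 2.4444, 1.7778).
‖u_2‖ = 3.3993, so q_2 = (-0.4576, 0.7191, 0.5230).
Qᵀb = (1.0000, -1.9612).
Back-substitute: x_2 = -1.9612/3.3993 = -0.5769.
x_1 = (1.0000 − 3.6667·(-0.5769))/6.0000 = 0.5192.

x = (0.5192, -0.5769)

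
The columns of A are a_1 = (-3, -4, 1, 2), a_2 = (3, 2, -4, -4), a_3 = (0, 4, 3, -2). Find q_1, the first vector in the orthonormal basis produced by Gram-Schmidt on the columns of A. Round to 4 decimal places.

q_1 = (-0.5477, -0.7303, 0.1826, 0.3651)

a_1 = (-3, -4, 1, 2); ‖a_1‖ = 5.4772, so q_1 = (-0.5477, -0.7303, 0.1826, 0.3651).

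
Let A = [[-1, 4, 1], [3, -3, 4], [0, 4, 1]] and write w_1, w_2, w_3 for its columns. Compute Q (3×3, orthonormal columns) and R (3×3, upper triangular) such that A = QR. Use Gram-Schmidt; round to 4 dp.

w_1 = (-1, 3, 0); ‖w_1‖ = 3.1623, so q_1 = (-0.3162, 0.9487, 0.0000).
q_1·w_2 = (-0.3162)·4 + 0.9487·(-3) + 0.0000·4 = -4.1110.
u_2 = w_2 + 4.1110·q_1 = (2.7000, 0.9000, 4.0000).
‖u_2‖ = 4.9092, so q_2 = (0.5500, 0.1833, 0.8148).
q_1·w_3 = (-0.3162)·1 + 0.9487·4 + 0.0000·1 = 3.4785; q_2·w_3 = 0.5500·1 + 0.1833·4 + 0.8148·1 = 2.0981.
u_3 = w_3 − 3.4785·q_1 − 2.0981·q_2 = (0.9461, 0.3154, -0.7095).
‖u_3‖ = 1.2239, so q_3 = (0.7730, 0.2577, -0.5797).

Q = [[-0.3162, 0.5500, 0.7730], [0.9487, 0.1833, 0.2577], [0.0000, 0.8148, -0.5797]], R = [[3.1623, -4.1110, 3.4785], [0.0000, 4.9092, 2.0981], [0.0000, 0.0000, 1.2239]]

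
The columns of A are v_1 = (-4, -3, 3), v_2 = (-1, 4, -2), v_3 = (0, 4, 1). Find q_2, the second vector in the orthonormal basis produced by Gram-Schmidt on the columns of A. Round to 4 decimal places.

q_2 = (-0.6782, 0.7083, -0.1959)

v_1 = (-4, -3, 3); ‖v_1‖ = 5.8310, so q_1 = (-0.6860, -0.5145, 0.5145).
q_1·v_2 = (-0.6860)·(-1) + (-0.5145)·4 + 0.5145·(-2) = -2.4010.
u_2 = v_2 + 2.4010·q_1 = (-2.6471, 2.7647, -0.7647).
‖u_2‖ = 3.9032, so q_2 = (-0.6782, 0.7083, -0.1959).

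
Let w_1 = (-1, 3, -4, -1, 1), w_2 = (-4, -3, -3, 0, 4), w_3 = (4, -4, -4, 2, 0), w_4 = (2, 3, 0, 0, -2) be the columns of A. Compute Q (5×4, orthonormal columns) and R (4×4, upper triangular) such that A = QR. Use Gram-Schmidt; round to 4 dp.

Q = [[-0.1890, -0.5337, 0.6526, -0.2462], [0.5669, -0.6183, -0.4210, 0.2368], [-0.7559, -0.2114, -0.5663, -0.0149], [-0.1890, 0.0581, 0.2616, 0.9363], [0.1890, 0.5337, -0.0879, -0.0798]], R = [[5.2915, 2.0788, -0.3780, 0.9449], [0.0000, 6.7586, 1.2999, -3.9896], [0.0000, 0.0000, 7.0829, 0.2179], [0.0000, 0.0000, 0.0000, 0.3775]]

w_1 = (-1, 3, -4, -1, 1); ‖w_1‖ = 5.2915, so e_1 = (-0.1890, 0.5669, -0.7559, -0.1890, 0.1890).
e_1·w_2 = (-0.1890)·(-4) + 0.5669·(-3) + (-0.7559)·(-3) + (-0.1890)·0 + 0.1890·4 = 2.0788.
u_2 = w_2 − 2.0788·e_1 = (-3.6071, -4.1786, -1.4286, 0.3929, 3.6071).
‖u_2‖ = 6.7586, so e_2 = (-0.5337, -0.6183, -0.2114, 0.0581, 0.5337).
e_1·w_3 = (-0.1890)·4 + 0.5669·(-4) + (-0.7559)·(-4) + (-0.1890)·2 + 0.1890·0 = -0.3780; e_2·w_3 = (-0.5337)·4 + (-0.6183)·(-4) + (-0.2114)·(-4) + 0.0581·2 + 0.5337·0 = 1.2999.
u_3 = w_3 + 0.3780·e_1 − 1.2999·e_2 = (4.6224, -2.9820, -4.0109, 1.8530, -0.6224).
‖u_3‖ = 7.0829, so e_3 = (0.6526, -0.4210, -0.5663, 0.2616, -0.0879).
e_1·w_4 = (-0.1890)·2 + 0.5669·3 + (-0.7559)·0 + (-0.1890)·0 + 0.1890·(-2) = 0.9449; e_2·w_4 = (-0.5337)·2 + (-0.6183)·3 + (-0.2114)·0 + 0.0581·0 + 0.5337·(-2) = -3.9896; e_3·w_4 = 0.6526·2 + (-0.4210)·3 + (-0.5663)·0 + 0.2616·0 + (-0.0879)·(-2) = 0.2179.
u_4 = w_4 − 0.9449·e_1 + 3.9896·e_2 − 0.2179·e_3 = (-0.0929, 0.0894, -0.0056, 0.3535, -0.0301).
‖u_4‖ = 0.3775, so e_4 = (-0.2462, 0.2368, -0.0149, 0.9363, -0.0798).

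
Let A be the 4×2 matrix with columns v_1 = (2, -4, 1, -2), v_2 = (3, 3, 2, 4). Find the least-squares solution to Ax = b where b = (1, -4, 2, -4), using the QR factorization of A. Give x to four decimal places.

x = (1.0074, -0.2345)

v_1 = (2, -4, 1, -2); ‖v_1‖ = 5.0000, so e_1 = (0.4000, -0.8000, 0.2000, -0.4000).
e_1·v_2 = 0.4000·3 + (-0.8000)·3 + 0.2000·2 + (-0.4000)·4 = -2.4000.
u_2 = v_2 + 2.4000·e_1 = (3.9600, 1.0800, 2.4800, 3.0400).
‖u_2‖ = 5.6780, so e_2 = (0.6974, 0.1902, 0.4368, 0.5354).
Qᵀb = (5.6000, -1.3314).
Back-substitute: x_2 = -1.3314/5.6780 = -0.2345.
x_1 = (5.6000 + 2.4000·(-0.2345))/5.0000 = 1.0074.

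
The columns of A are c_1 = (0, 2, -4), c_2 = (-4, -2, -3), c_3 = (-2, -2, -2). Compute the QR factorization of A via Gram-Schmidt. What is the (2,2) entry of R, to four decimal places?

q_1 = c_1/‖c_1‖ = (0, 2, -4)/4.4721 = (0.0000, 0.4472, -0.8944).
r_{12} = q_1·c_2 = 1.7889.
u_2 = c_2 − 1.7889·q_1 = (-4.0000, -2.8000, -1.4000).
r_{22} = ‖u_2‖ = 5.0794.

r_{22} = 5.0794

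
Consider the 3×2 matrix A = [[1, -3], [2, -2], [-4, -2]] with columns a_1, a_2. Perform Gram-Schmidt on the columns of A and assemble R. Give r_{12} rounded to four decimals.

r_{12} = 0.2182

a_1 = (1, 2, -4); ‖a_1‖ = 4.5826, so e_1 = (0.2182, 0.4364, -0.8729).
r_{12} = e_1·a_2 = 0.2182.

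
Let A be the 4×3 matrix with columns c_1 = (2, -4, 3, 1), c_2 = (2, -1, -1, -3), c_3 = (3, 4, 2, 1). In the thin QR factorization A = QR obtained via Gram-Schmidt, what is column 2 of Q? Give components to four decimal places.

e_2 = (0.4841, -0.1902, -0.3112, -0.7954)

e_1 = c_1/‖c_1‖ = (2, -4, 3, 1)/5.4772 = (0.3651, -0.7303, 0.5477, 0.1826).
r_{12} = e_1·c_2 = 0.3651.
u_2 = c_2 − 0.3651·e_1 = (1.8667, -0.7333, -1.2000, -3.0667).
‖u_2‖ = 3.8557, so e_2 = (0.4841, -0.1902, -0.3112, -0.7954).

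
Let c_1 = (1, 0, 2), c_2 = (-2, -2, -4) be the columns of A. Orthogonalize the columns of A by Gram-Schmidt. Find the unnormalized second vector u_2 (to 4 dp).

u_2 = (0.0000, -2.0000, 0.0000)

c_1 = (1, 0, 2); ‖c_1‖ = 2.2361, so q_1 = (0.4472, 0.0000, 0.8944).
q_1·c_2 = 0.4472·(-2) + 0.0000·(-2) + 0.8944·(-4) = -4.4721.
u_2 = c_2 + 4.4721·q_1 = (0.0000, -2.0000, 0.0000).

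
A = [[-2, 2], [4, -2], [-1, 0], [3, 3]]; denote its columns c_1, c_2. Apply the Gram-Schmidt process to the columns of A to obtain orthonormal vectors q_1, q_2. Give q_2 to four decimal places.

q_2 = (0.4405, -0.3915, -0.0245, 0.8075)

q_1 = c_1/‖c_1‖ = (-2, 4, -1, 3)/5.4772 = (-0.3651, 0.7303, -0.1826, 0.5477).
r_{12} = q_1·c_2 = -0.5477.
u_2 = c_2 + 0.5477·q_1 = (1.8000, -1.6000, -0.1000, 3.3000).
‖u_2‖ = 4.0866, so q_2 = (0.4405, -0.3915, -0.0245, 0.8075).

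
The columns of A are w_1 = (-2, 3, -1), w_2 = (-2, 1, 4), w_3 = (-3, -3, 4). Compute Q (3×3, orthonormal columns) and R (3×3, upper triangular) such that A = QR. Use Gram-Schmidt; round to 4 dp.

Q = [[-0.5345, -0.3483, -0.7701], [0.8018, 0.0792, -0.5923], [-0.2673, 0.9340, -0.2369]], R = [[3.7417, 0.8018, -1.8708], [0.0000, 4.5119, 4.5436], [0.0000, 0.0000, 3.1394]]

w_1 = (-2, 3, -1); ‖w_1‖ = 3.7417, so q_1 = (-0.5345, 0.8018, -0.2673).
q_1·w_2 = (-0.5345)·(-2) + 0.8018·1 + (-0.2673)·4 = 0.8018.
u_2 = w_2 − 0.8018·q_1 = (-1.5714, 0.3571, 4.2143).
‖u_2‖ = 4.5119, so q_2 = (-0.3483, 0.0792, 0.9340).
q_1·w_3 = (-0.5345)·(-3) + 0.8018·(-3) + (-0.2673)·4 = -1.8708; q_2·w_3 = (-0.3483)·(-3) + 0.0792·(-3) + 0.9340·4 = 4.5436.
u_3 = w_3 + 1.8708·q_1 − 4.5436·q_2 = (-2.4175, -1.8596, -0.7439).
‖u_3‖ = 3.1394, so q_3 = (-0.7701, -0.5923, -0.2369).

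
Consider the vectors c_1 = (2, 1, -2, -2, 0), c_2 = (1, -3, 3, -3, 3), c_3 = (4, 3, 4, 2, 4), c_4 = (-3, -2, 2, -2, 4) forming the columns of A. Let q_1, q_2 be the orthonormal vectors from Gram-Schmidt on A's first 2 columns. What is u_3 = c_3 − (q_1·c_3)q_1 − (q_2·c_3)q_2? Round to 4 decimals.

q_1 = c_1/‖c_1‖ = (2, 1, -2, -2, 0)/3.6056 = (0.5547, 0.2774, -0.5547, -0.5547, 0.0000).
r_{12} = q_1·c_2 = -0.2774.
u_2 = c_2 + 0.2774·q_1 = (1.1538, -2.9231, 2.8462, -3.1538, 3.0000).
‖u_2‖ = 6.0764, so q_2 = (0.1899, -0.4811, 0.4684, -0.5190, 0.4937).
r_{13} = q_1·c_3 = -0.2774; r_{23} = q_2·c_3 = 2.1268.
u_3 = c_3 + 0.2774·q_1 − 2.1268·q_2 = (3.7500, 4.1000, 2.8500, 2.9500, 2.9500).

u_3 = (3.7500, 4.1000, 2.8500, 2.9500, 2.9500)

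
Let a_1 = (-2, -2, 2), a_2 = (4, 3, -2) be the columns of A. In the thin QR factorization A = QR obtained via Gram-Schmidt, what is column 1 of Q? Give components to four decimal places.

a_1 = (-2, -2, 2); ‖a_1‖ = 3.4641, so e_1 = (-0.5774, -0.5774, 0.5774).

e_1 = (-0.5774, -0.5774, 0.5774)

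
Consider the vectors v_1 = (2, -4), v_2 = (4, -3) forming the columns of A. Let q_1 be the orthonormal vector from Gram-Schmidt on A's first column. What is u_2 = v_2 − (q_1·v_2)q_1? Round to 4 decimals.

q_1 = v_1/‖v_1‖ = (2, -4)/4.4721 = (0.4472, -0.8944).
r_{12} = q_1·v_2 = 4.4721.
u_2 = v_2 − 4.4721·q_1 = (2.0000, 1.0000).

u_2 = (2.0000, 1.0000)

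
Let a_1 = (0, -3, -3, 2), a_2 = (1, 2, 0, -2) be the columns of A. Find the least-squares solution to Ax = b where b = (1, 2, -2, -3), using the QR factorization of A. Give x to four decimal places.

a_1 = (0, -3, -3, 2); ‖a_1‖ = 4.6904, so e_1 = (0.0000, -0.6396, -0.6396, 0.4264).
e_1·a_2 = 0.0000·1 + (-0.6396)·2 + (-0.6396)·0 + 0.4264·(-2) = -2.1320.
u_2 = a_2 + 2.1320·e_1 = (1.0000, 0.6364, -1.3636, -1.0909).
‖u_2‖ = 2.1106, so e_2 = (0.4738, 0.3015, -0.6461, -0.5169).
Qᵀb = (-1.2792, 3.9196).
Back-substitute: x_2 = 3.9196/2.1106 = 1.8571.
x_1 = (-1.2792 + 2.1320·1.8571)/4.6904 = 0.5714.

x = (0.5714, 1.8571)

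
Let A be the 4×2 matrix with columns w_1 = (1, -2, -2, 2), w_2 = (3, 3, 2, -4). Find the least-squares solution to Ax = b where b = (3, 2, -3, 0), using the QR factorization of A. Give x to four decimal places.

e_1 = w_1/‖w_1‖ = (1, -2, -2, 2)/3.6056 = (0.2774, -0.5547, -0.5547, 0.5547).
r_{12} = e_1·w_2 = -4.1603.
u_2 = w_2 + 4.1603·e_1 = (4.1538, 0.6923, -0.3077, -1.6923).
‖u_2‖ = 4.5489, so e_2 = (0.9132, 0.1522, -0.0676, -0.3720).
Qᵀb = (1.3868, 3.2468).
Back-substitute: x_2 = 3.2468/4.5489 = 0.7138.
x_1 = (1.3868 + 4.1603·0.7138)/3.6056 = 1.2082.

x = (1.2082, 0.7138)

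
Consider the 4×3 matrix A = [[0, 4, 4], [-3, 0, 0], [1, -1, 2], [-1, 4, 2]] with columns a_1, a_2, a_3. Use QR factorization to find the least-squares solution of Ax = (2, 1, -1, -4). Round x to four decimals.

x = (-0.2224, -0.4892, 0.3651)

q_1 = a_1/‖a_1‖ = (0, -3, 1, -1)/3.3166 = (0.0000, -0.9045, 0.3015, -0.3015).
r_{12} = q_1·a_2 = -1.5076.
u_2 = a_2 + 1.5076·q_1 = (4.0000, -1.3636, -0.5455, 3.5455).
‖u_2‖ = 5.5432, so q_2 = (0.7216, -0.2460, -0.0984, 0.6396).
r_{13} = q_1·a_3 = 0.0000; r_{23} = q_2·a_3 = 3.9688.
u_3 = a_3 + 0.0000·q_1 − 3.9688·q_2 = (1.1361, 0.9763, 2.3905, -0.5385).
‖u_3‖ = 2.8720, so q_3 = (0.3956, 0.3399, 0.8324, -0.1875).
Qᵀb = (0.0000, -1.2628, 1.0487).
Back-substitute: x_3 = 1.0487/2.8720 = 0.3651.
x_2 = (-1.2628 − 3.9688·0.3651)/5.5432 = -0.4892.
x_1 = (0.0000 + 1.5076·(-0.4892) + 0.0000·0.3651)/3.3166 = -0.2224.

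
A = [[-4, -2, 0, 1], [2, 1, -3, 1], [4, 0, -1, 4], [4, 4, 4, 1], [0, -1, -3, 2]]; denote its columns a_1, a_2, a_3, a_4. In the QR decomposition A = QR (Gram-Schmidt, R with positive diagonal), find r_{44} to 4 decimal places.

r_{44} = 3.1054

a_1 = (-4, 2, 4, 4, 0); ‖a_1‖ = 7.2111, so e_1 = (-0.5547, 0.2774, 0.5547, 0.5547, 0.0000).
e_1·a_2 = (-0.5547)·(-2) + 0.2774·1 + 0.5547·0 + 0.5547·4 + 0.0000·(-1) = 3.6056.
u_2 = a_2 − 3.6056·e_1 = (0.0000, 0.0000, -2.0000, 2.0000, -1.0000).
‖u_2‖ = 3.0000, so e_2 = (0.0000, 0.0000, -0.6667, 0.6667, -0.3333).
e_1·a_3 = (-0.5547)·0 + 0.2774·(-3) + 0.5547·(-1) + 0.5547·4 + 0.0000·(-3) = 0.8321; e_2·a_3 = 0.0000·0 + (0.0000)·(-3) + (-0.6667)·(-1) + 0.6667·4 + (-0.3333)·(-3) = 4.3333.
u_3 = a_3 − 0.8321·e_1 − 4.3333·e_2 = (0.4615, -3.2308, 1.4274, 0.6496, -1.5556).
‖u_3‖ = 3.9408, so e_3 = (0.1171, -0.8198, 0.3622, 0.1648, -0.3947).
e_1·a_4 = (-0.5547)·1 + 0.2774·1 + 0.5547·4 + 0.5547·1 + 0.0000·2 = 2.4962; e_2·a_4 = 0.0000·1 + (0.0000)·1 + (-0.6667)·4 + 0.6667·1 + (-0.3333)·2 = -2.6667; e_3·a_4 = 0.1171·1 + (-0.8198)·1 + 0.3622·4 + 0.1648·1 + (-0.3947)·2 = 0.1215.
u_4 = a_4 − 2.4962·e_1 + 2.6667·e_2 − 0.1215·e_3 = (2.3704, 0.4073, 0.7936, 1.3731, 1.1591).
r_{44} = ‖u_4‖ = 3.1054.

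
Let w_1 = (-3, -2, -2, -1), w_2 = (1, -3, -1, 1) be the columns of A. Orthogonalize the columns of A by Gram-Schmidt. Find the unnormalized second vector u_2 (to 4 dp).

w_1 = (-3, -2, -2, -1); ‖w_1‖ = 4.2426, so q_1 = (-0.7071, -0.4714, -0.4714, -0.2357).
q_1·w_2 = (-0.7071)·1 + (-0.4714)·(-3) + (-0.4714)·(-1) + (-0.2357)·1 = 0.9428.
u_2 = w_2 − 0.9428·q_1 = (1.6667, -2.5556, -0.5556, 1.2222).

u_2 = (1.6667, -2.5556, -0.5556, 1.2222)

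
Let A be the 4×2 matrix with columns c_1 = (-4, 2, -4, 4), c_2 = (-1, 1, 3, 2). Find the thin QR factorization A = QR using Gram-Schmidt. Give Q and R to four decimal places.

Q = [[-0.5547, -0.2190], [0.2774, 0.2390], [-0.5547, 0.8164], [0.5547, 0.4779]], R = [[7.2111, 0.2774], [0.0000, 3.8630]]

e_1 = c_1/‖c_1‖ = (-4, 2, -4, 4)/7.2111 = (-0.5547, 0.2774, -0.5547, 0.5547).
r_{12} = e_1·c_2 = 0.2774.
u_2 = c_2 − 0.2774·e_1 = (-0.8462, 0.9231, 3.1538, 1.8462).
‖u_2‖ = 3.8630, so e_2 = (-0.2190, 0.2390, 0.8164, 0.4779).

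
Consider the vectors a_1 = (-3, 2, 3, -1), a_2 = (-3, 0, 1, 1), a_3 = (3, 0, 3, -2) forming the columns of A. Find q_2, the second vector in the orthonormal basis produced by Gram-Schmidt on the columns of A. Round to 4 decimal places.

q_2 = (-0.6534, -0.3993, -0.1815, 0.6171)

a_1 = (-3, 2, 3, -1); ‖a_1‖ = 4.7958, so q_1 = (-0.6255, 0.4170, 0.6255, -0.2085).
q_1·a_2 = (-0.6255)·(-3) + 0.4170·0 + 0.6255·1 + (-0.2085)·1 = 2.2937.
u_2 = a_2 − 2.2937·q_1 = (-1.5652, -0.9565, -0.4348, 1.4783).
‖u_2‖ = 2.3956, so q_2 = (-0.6534, -0.3993, -0.1815, 0.6171).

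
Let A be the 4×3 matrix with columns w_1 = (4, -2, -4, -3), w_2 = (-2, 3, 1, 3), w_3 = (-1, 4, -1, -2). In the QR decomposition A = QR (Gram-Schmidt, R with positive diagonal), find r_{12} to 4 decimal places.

r_{12} = -4.0249

e_1 = w_1/‖w_1‖ = (4, -2, -4, -3)/6.7082 = (0.5963, -0.2981, -0.5963, -0.4472).
r_{12} = e_1·w_2 = -4.0249.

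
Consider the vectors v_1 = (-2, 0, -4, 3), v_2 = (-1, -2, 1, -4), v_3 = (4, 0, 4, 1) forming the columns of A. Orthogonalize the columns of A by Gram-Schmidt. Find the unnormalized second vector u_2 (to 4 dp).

u_2 = (-1.9655, -2.0000, -0.9310, -2.5517)

q_1 = v_1/‖v_1‖ = (-2, 0, -4, 3)/5.3852 = (-0.3714, 0.0000, -0.7428, 0.5571).
r_{12} = q_1·v_2 = -2.5997.
u_2 = v_2 + 2.5997·q_1 = (-1.9655, -2.0000, -0.9310, -2.5517).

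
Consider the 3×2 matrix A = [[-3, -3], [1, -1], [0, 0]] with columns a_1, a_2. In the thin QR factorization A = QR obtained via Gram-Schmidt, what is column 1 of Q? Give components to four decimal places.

q_1 = a_1/‖a_1‖ = (-3, 1, 0)/3.1623 = (-0.9487, 0.3162, 0.0000).

q_1 = (-0.9487, 0.3162, 0.0000)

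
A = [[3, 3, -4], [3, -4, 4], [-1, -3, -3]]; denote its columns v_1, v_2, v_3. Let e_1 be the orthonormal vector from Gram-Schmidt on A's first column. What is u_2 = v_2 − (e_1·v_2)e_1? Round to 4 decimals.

u_2 = (3.0000, -4.0000, -3.0000)

v_1 = (3, 3, -1); ‖v_1‖ = 4.3589, so e_1 = (0.6882, 0.6882, -0.2294).
e_1·v_2 = 0.6882·3 + 0.6882·(-4) + (-0.2294)·(-3) = 0.0000.
u_2 = v_2 − 0.0000·e_1 = (3.0000, -4.0000, -3.0000).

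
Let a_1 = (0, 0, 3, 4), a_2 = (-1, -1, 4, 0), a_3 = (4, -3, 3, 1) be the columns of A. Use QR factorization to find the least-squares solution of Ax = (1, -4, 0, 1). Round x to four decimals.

a_1 = (0, 0, 3, 4); ‖a_1‖ = 5.0000, so q_1 = (0.0000, 0.0000, 0.6000, 0.8000).
q_1·a_2 = 0.0000·(-1) + 0.0000·(-1) + 0.6000·4 + 0.8000·0 = 2.4000.
u_2 = a_2 − 2.4000·q_1 = (-1.0000, -1.0000, 2.5600, -1.9200).
‖u_2‖ = 3.4986, so q_2 = (-0.2858, -0.2858, 0.7317, -0.5488).
q_1·a_3 = 0.0000·4 + 0.0000·(-3) + 0.6000·3 + 0.8000·1 = 2.6000; q_2·a_3 = (-0.2858)·4 + (-0.2858)·(-3) + 0.7317·3 + (-0.5488)·1 = 1.3606.
u_3 = a_3 − 2.6000·q_1 − 1.3606·q_2 = (4.3889, -2.6111, 0.4444, -0.3333).
‖u_3‖ = 5.1370, so q_3 = (0.8544, -0.5083, 0.0865, -0.0649).
Qᵀb = (0.8000, 0.3087, 2.8227).
Back-substitute: x_3 = 2.8227/5.1370 = 0.5495.
x_2 = (0.3087 − 1.3606·0.5495)/3.4986 = -0.1254.
x_1 = (0.8000 − 2.4000·(-0.1254) − 2.6000·0.5495)/5.0000 = -0.0655.

x = (-0.0655, -0.1254, 0.5495)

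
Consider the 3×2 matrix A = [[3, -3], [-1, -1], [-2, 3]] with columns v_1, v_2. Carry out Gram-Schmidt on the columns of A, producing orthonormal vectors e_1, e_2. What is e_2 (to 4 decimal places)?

v_1 = (3, -1, -2); ‖v_1‖ = 3.7417, so e_1 = (0.8018, -0.2673, -0.5345).
e_1·v_2 = 0.8018·(-3) + (-0.2673)·(-1) + (-0.5345)·3 = -3.7417.
u_2 = v_2 + 3.7417·e_1 = (0.0000, -2.0000, 1.0000).
‖u_2‖ = 2.2361, so e_2 = (0.0000, -0.8944, 0.4472).

e_2 = (0.0000, -0.8944, 0.4472)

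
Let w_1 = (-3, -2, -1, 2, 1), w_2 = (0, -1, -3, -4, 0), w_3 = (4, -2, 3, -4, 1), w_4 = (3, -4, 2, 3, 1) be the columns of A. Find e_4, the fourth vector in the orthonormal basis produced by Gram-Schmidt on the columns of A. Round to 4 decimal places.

w_1 = (-3, -2, -1, 2, 1); ‖w_1‖ = 4.3589, so e_1 = (-0.6882, -0.4588, -0.2294, 0.4588, 0.2294).
e_1·w_2 = (-0.6882)·0 + (-0.4588)·(-1) + (-0.2294)·(-3) + 0.4588·(-4) + 0.2294·0 = -0.6882.
u_2 = w_2 + 0.6882·e_1 = (-0.4737, -1.3158, -3.1579, -3.6842, 0.1579).
‖u_2‖ = 5.0524, so e_2 = (-0.0938, -0.2604, -0.6250, -0.7292, 0.0313).
e_1·w_3 = (-0.6882)·4 + (-0.4588)·(-2) + (-0.2294)·3 + 0.4588·(-4) + 0.2294·1 = -4.1295; e_2·w_3 = (-0.0938)·4 + (-0.2604)·(-2) + (-0.6250)·3 + (-0.7292)·(-4) + 0.0313·1 = 1.2188.
u_3 = w_3 + 4.1295·e_1 − 1.2188·e_2 = (1.2722, -3.5773, 2.8144, -1.2165, 1.9093).
‖u_3‖ = 5.2404, so e_3 = (0.2428, -0.6826, 0.5371, -0.2321, 0.3643).
e_1·w_4 = (-0.6882)·3 + (-0.4588)·(-4) + (-0.2294)·2 + 0.4588·3 + 0.2294·1 = 0.9177; e_2·w_4 = (-0.0938)·3 + (-0.2604)·(-4) + (-0.6250)·2 + (-0.7292)·3 + 0.0313·1 = -2.6460; e_3·w_4 = 0.2428·3 + (-0.6826)·(-4) + 0.5371·2 + (-0.2321)·3 + 0.3643·1 = 4.2009.
u_4 = w_4 − 0.9177·e_1 + 2.6460·e_2 − 4.2009·e_3 = (2.3637, -1.4003, -1.6995, 1.6247, -0.6584).
‖u_4‖ = 3.6755, so e_4 = (0.6431, -0.3810, -0.4624, 0.4420, -0.1791).

e_4 = (0.6431, -0.3810, -0.4624, 0.4420, -0.1791)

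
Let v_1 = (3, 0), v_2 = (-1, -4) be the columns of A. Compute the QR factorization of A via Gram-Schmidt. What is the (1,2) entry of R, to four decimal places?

r_{12} = -1.0000

e_1 = v_1/‖v_1‖ = (3, 0)/3.0000 = (1.0000, 0.0000).
r_{12} = e_1·v_2 = -1.0000.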